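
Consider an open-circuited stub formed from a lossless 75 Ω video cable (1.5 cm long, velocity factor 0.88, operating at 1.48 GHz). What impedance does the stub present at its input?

λ = v/f = 0.88·c / 1.48 GHz = 0.178 m
βl = 2π·l/λ = 2π × 0.0841 = 30.3°
tan(βl) = 0.584
For an open-circuited stub, Z_in = −jZ_0·cot(βl) = −jZ_0/tan(βl)

Z_in ≈ −j128 Ω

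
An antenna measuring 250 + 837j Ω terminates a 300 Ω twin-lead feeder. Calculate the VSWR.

Γ = (Z_L − Z_0)/(Z_L + Z_0) = (-50 + j837)/(550 + j837)
|Γ| = 838/1000 = 0.837
VSWR = (1 + |Γ|)/(1 − |Γ|) = 1.84/0.163

VSWR ≈ 11.3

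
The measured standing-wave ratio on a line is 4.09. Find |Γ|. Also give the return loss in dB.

|Γ| ≈ 0.607; return loss ≈ 4.34 dB

|Γ| = (S − 1)/(S + 1) = (4.09 − 1)/(4.09 + 1) = 3.09/5.09
RL = −20·log₁₀|Γ| = −20·log₁₀(0.607)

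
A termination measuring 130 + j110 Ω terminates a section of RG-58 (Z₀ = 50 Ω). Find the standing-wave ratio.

Γ = (Z_L − Z_0)/(Z_L + Z_0) = (80 + j110)/(180 + j110)
|Γ| = 136/211 = 0.645
VSWR = (1 + |Γ|)/(1 − |Γ|) = 1.64/0.355

VSWR ≈ 4.63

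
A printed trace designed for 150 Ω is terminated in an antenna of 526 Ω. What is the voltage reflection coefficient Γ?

Γ = 0.556

Γ = (Z_L − Z_0)/(Z_L + Z_0) = (526 − 150)/(526 + 150) = 376/676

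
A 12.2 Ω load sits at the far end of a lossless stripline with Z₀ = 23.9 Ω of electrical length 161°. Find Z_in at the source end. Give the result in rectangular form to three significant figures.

Z_in ≈ 13.2 − j5.9 Ω

tan(βl) = tan(161°) = -0.344
Z_in = Z_0·(Z_L + jZ_0·tanβl)/(Z_0 + jZ_L·tanβl)
     = 23.9·(12.2 − j8.23)/(23.9 − j4.2)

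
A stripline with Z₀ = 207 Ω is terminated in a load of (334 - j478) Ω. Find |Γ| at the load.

Γ = (Z_L − Z_0)/(Z_L + Z_0) = (127 − j478)/(541 − j478)
|Γ| = 495/722

|Γ| ≈ 0.685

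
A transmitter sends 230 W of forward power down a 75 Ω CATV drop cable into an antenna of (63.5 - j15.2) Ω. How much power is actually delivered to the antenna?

|Γ| = |(-11.5 − j15.2)/(138.5 − j15.2)| = 0.137
|Γ|² = 0.0187
P_refl = |Γ|²·P_inc = 4.3 W, P_del = (1 − |Γ|²)·P_inc = 226 W

P_delivered ≈ 226 W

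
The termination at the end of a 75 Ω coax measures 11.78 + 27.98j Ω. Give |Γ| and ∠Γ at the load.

Γ ≈ 0.758 ∠ 138°

Γ = (Z_L − Z_0)/(Z_L + Z_0) = (-63.22 + j27.98)/(86.78 + j27.98)
|Γ| = 69.1/91.2 = 0.758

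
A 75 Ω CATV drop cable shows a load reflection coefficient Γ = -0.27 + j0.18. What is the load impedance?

Z_L = Z_0·(1 + Γ)/(1 − Γ) = 75·(0.73 + j0.18)/(1.27 − j0.18)

Z_L ≈ 40.8 + j16.4 Ω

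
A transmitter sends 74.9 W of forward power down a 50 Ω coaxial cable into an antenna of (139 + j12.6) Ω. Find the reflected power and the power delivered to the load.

P_reflected ≈ 16.9 W; P_delivered ≈ 58 W

|Γ| = |(89 + j12.6)/(189 + j12.6)| = 0.475
|Γ|² = 0.225
P_refl = |Γ|²·P_inc = 16.9 W, P_del = (1 − |Γ|²)·P_inc = 58 W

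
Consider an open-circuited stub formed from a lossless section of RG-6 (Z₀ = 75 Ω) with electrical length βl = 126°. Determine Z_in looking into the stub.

Z_in ≈ +j54.5 Ω

tan(βl) = -1.38
For an open-circuited stub, Z_in = −jZ_0·cot(βl) = −jZ_0/tan(βl)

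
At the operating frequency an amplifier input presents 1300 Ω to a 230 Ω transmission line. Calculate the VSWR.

VSWR ≈ 5.65

Γ = (1300 − 230)/(1300 + 230) = 0.699
VSWR = (1 + 0.699)/(1 − 0.699)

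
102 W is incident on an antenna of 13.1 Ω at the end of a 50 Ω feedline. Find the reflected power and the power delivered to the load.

Γ = (13.1 − 50)/(13.1 + 50) = -0.585
|Γ|² = 0.342
P_refl = |Γ|²·P_inc = 34.9 W, P_del = (1 − |Γ|²)·P_inc = 67.1 W

P_reflected ≈ 34.9 W; P_delivered ≈ 67.1 W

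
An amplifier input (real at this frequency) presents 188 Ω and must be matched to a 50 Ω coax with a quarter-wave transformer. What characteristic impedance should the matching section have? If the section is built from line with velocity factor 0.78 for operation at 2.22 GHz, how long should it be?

Z_qwt ≈ 97 Ω; length ≈ 2.64 cm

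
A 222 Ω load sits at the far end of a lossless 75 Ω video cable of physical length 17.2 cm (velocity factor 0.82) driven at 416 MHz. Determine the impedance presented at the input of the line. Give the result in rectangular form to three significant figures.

Z_in ≈ 26.9 + j17.3 Ω

λ = v/f = 0.82·c / 416 MHz = 0.591 m
βl = 2π·l/λ = 2π × 0.291 = 105°
tan(βl) = tan(105°) = -3.81
Z_in = Z_0·(Z_L + jZ_0·tanβl)/(Z_0 + jZ_L·tanβl)
     = 75·(222 − j286)/(75 − j846)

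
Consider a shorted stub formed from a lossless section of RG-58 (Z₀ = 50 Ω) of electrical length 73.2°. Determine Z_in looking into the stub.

tan(βl) = 3.31
For a shorted stub, Z_in = jZ_0·tan(βl)

Z_in ≈ +j166 Ω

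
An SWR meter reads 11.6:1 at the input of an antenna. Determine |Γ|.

|Γ| ≈ 0.841

|Γ| = (S − 1)/(S + 1) = (11.6 − 1)/(11.6 + 1) = 10.6/12.6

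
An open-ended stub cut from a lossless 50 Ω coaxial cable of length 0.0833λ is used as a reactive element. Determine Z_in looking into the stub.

Z_in ≈ −j86.6 Ω

βl = 2π × 0.0833 = 30°
tan(βl) = 0.577
For an open-ended stub, Z_in = −jZ_0·cot(βl) = −jZ_0/tan(βl)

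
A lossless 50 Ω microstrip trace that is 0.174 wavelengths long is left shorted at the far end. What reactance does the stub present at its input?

βl = 2π × 0.174 = 62.6°
tan(βl) = 1.93
For a shorted stub, Z_in = jZ_0·tan(βl)

X_in ≈ 96.6 Ω (inductive)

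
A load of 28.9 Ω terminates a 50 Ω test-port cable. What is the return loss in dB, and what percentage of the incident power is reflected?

Γ = (28.9 − 50)/(28.9 + 50) = -0.267
RL = −20·log₁₀(0.267) = 11.5 dB
P_refl/P_inc = |Γ|² = 0.0715

RL ≈ 11.5 dB; 7.15% of incident power reflected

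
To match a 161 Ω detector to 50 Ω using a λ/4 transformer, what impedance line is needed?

Z_qwt ≈ 89.7 Ω

Z_qwt = √(Z_0·R_L) = √(50 × 161) = √8050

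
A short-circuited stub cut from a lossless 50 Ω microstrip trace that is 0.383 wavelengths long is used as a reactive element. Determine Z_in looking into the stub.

Z_in ≈ −j45.2 Ω

βl = 2π × 0.383 = 138°
tan(βl) = -0.904
For a short-circuited stub, Z_in = jZ_0·tan(βl)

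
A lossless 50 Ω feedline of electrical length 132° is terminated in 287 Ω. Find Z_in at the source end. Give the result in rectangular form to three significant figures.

Z_in ≈ 15.4 + j42.6 Ω

tan(βl) = tan(132°) = -1.11
Z_in = Z_0·(Z_L + jZ_0·tanβl)/(Z_0 + jZ_L·tanβl)
     = 50·(287 − j55.5)/(50 − j319)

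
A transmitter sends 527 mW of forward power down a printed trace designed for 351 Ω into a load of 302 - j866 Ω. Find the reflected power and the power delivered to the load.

|Γ| = |(-49 − j866)/(653 − j866)| = 0.8
|Γ|² = 0.64
P_refl = |Γ|²·P_inc = 337 mW, P_del = (1 − |Γ|²)·P_inc = 190 mW

P_reflected ≈ 337 mW; P_delivered ≈ 190 mW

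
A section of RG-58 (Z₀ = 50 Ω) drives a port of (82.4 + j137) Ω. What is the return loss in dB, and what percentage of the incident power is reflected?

Γ = (32.4 + j137)/(132.4 + j137), |Γ| = 0.739
RL = −20·log₁₀(0.739) = 2.63 dB
P_refl/P_inc = |Γ|² = 0.546

RL ≈ 2.63 dB; 54.6% of incident power reflected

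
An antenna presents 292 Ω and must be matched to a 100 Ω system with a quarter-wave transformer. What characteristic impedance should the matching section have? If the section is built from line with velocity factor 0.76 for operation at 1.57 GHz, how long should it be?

Z_qwt = √(Z_0·R_L) = √(100 × 292) = √29200
λ = 0.76·c/f = 0.145 m, so l = λ/4 = 0.0363 m

Z_qwt ≈ 171 Ω; length ≈ 3.63 cm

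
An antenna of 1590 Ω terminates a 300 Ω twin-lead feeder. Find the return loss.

RL ≈ 3.32 dB

Γ = (1590 − 300)/(1590 + 300) = 0.683
RL = −20·log₁₀|Γ| = −20·log₁₀(0.683)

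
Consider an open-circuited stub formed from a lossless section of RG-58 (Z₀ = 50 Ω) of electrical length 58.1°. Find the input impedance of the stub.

Z_in ≈ −j31.1 Ω

tan(βl) = 1.61
For an open-circuited stub, Z_in = −jZ_0·cot(βl) = −jZ_0/tan(βl)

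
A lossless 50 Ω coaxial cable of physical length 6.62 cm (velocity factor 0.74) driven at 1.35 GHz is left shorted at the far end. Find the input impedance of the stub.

λ = v/f = 0.74·c / 1.35 GHz = 0.164 m
βl = 2π·l/λ = 2π × 0.403 = 145°
tan(βl) = -0.702
For a shorted stub, Z_in = jZ_0·tan(βl)

Z_in ≈ −j35.1 Ω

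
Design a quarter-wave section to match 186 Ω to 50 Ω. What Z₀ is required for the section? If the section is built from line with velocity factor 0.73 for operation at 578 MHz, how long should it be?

Z_qwt = √(Z_0·R_L) = √(50 × 186) = √9300
λ = 0.73·c/f = 0.379 m, so l = λ/4 = 0.0947 m

Z_qwt ≈ 96.4 Ω; length ≈ 9.47 cm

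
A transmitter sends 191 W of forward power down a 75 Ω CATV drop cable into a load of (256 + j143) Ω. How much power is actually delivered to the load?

|Γ| = |(181 + j143)/(331 + j143)| = 0.64
|Γ|² = 0.409
P_refl = |Γ|²·P_inc = 78.2 W, P_del = (1 − |Γ|²)·P_inc = 113 W

P_delivered ≈ 113 W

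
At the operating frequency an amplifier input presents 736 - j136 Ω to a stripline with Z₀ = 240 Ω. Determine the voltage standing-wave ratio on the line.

Γ = (Z_L − Z_0)/(Z_L + Z_0) = (496 − j136)/(976 − j136)
|Γ| = 514/985 = 0.522
VSWR = (1 + |Γ|)/(1 − |Γ|) = 1.52/0.478

VSWR ≈ 3.18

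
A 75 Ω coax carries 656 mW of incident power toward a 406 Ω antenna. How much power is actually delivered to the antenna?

Γ = (406 − 75)/(406 + 75) = 0.688
|Γ|² = 0.474
P_refl = |Γ|²·P_inc = 311 mW, P_del = (1 − |Γ|²)·P_inc = 345 mW

P_delivered ≈ 345 mW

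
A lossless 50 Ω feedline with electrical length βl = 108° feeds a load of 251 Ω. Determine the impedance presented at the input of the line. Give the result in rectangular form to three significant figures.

tan(βl) = tan(108°) = -3.08
Z_in = Z_0·(Z_L + jZ_0·tanβl)/(Z_0 + jZ_L·tanβl)
     = 50·(251 − j154)/(50 − j772)

Z_in ≈ 11 + j15.5 Ω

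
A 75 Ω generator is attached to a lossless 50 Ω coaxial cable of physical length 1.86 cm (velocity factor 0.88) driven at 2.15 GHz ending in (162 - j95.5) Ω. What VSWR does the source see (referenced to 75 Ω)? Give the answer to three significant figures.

λ = v/f = 0.88·c / 2.15 GHz = 0.123 m
βl = 2π·l/λ = 2π × 0.151 = 54.5°
tan(βl) = 1.4
Z_in = Z_0·(Z_L + jZ_0·tanβl)/(Z_0 + jZ_L·tanβl) = 14.1 − j24.2 Ω
Γ_s = (Z_in − Z_s)/(Z_in + Z_s) = (-60.9 − j24.2)/(89.1 − j24.2), |Γ_s| = 0.711
VSWR = (1 + |Γ_s|)/(1 − |Γ_s|)

VSWR ≈ 5.91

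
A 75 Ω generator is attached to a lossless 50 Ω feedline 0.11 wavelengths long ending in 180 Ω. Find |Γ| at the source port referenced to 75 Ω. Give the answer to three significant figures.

βl = 2π × 0.11 = 39.6°
tan(βl) = 0.827
Z_in = Z_0·(Z_L + jZ_0·tanβl)/(Z_0 + jZ_L·tanβl) = 30.7 − j50.1 Ω
Γ_s = (Z_in − Z_s)/(Z_in + Z_s) = (-44.3 − j50.1)/(106 − j50.1), |Γ_s| = 0.572

|Γ| ≈ 0.572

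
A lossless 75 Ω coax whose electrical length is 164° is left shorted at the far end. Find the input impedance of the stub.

tan(βl) = -0.287
For a shorted stub, Z_in = jZ_0·tan(βl)

Z_in ≈ −j21.5 Ω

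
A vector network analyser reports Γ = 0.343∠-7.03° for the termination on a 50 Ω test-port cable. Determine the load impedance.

Z_L = Z_0·(1 + Γ)/(1 − Γ) = 50·(1.34 − j0.042)/(0.66 + j0.042)

Z_L ≈ 101 − j9.61 Ω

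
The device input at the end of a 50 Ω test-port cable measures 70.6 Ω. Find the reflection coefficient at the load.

Γ = (Z_L − Z_0)/(Z_L + Z_0) = (70.6 − 50)/(70.6 + 50) = 20.6/120.6

Γ = 0.171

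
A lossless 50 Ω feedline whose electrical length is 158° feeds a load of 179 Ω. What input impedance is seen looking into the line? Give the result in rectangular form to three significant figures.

tan(βl) = tan(158°) = -0.404
Z_in = Z_0·(Z_L + jZ_0·tanβl)/(Z_0 + jZ_L·tanβl)
     = 50·(179 − j20.2)/(50 − j72.3)

Z_in ≈ 67.3 + j77.2 Ω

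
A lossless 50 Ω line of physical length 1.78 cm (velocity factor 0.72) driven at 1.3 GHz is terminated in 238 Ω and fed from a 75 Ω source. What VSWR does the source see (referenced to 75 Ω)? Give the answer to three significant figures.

VSWR ≈ 4.75

λ = v/f = 0.72·c / 1.3 GHz = 0.166 m
βl = 2π·l/λ = 2π × 0.107 = 38.6°
tan(βl) = 0.797
Z_in = Z_0·(Z_L + jZ_0·tanβl)/(Z_0 + jZ_L·tanβl) = 25.3 − j56 Ω
Γ_s = (Z_in − Z_s)/(Z_in + Z_s) = (-49.7 − j56)/(100 − j56), |Γ_s| = 0.652
VSWR = (1 + |Γ_s|)/(1 − |Γ_s|)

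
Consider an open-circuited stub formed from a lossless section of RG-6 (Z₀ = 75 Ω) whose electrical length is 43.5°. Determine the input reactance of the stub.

X_in ≈ -79 Ω (capacitive)

tan(βl) = 0.949
For an open-circuited stub, Z_in = −jZ_0·cot(βl) = −jZ_0/tan(βl)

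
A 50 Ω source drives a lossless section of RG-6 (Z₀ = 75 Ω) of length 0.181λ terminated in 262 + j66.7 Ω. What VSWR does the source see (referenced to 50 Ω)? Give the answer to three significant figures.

βl = 2π × 0.181 = 65.2°
tan(βl) = 2.16
Z_in = Z_0·(Z_L + jZ_0·tanβl)/(Z_0 + jZ_L·tanβl) = 25.7 − j37.9 Ω
Γ_s = (Z_in − Z_s)/(Z_in + Z_s) = (-24.3 − j37.9)/(75.7 − j37.9), |Γ_s| = 0.532
VSWR = (1 + |Γ_s|)/(1 − |Γ_s|)

VSWR ≈ 3.27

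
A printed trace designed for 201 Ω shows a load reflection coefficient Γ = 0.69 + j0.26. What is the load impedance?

Z_L = Z_0·(1 + Γ)/(1 − Γ) = 201·(1.69 + j0.26)/(0.31 − j0.26)

Z_L ≈ 560 + j638 Ω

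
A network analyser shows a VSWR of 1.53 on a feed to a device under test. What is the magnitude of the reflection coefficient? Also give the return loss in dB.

|Γ| ≈ 0.209; return loss ≈ 13.6 dB

|Γ| = (S − 1)/(S + 1) = (1.53 − 1)/(1.53 + 1) = 0.53/2.53
RL = −20·log₁₀|Γ| = −20·log₁₀(0.209)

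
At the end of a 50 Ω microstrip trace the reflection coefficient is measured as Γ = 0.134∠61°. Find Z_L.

Z_L ≈ 55.3 + j13.2 Ω

Z_L = Z_0·(1 + Γ)/(1 − Γ) = 50·(1.06 + j0.117)/(0.935 − j0.117)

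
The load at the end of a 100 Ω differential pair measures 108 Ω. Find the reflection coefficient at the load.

Γ = (Z_L − Z_0)/(Z_L + Z_0) = (108 − 100)/(108 + 100) = 8/208

Γ = 0.0385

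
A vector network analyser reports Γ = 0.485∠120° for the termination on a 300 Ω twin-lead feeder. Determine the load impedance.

Z_L = Z_0·(1 + Γ)/(1 − Γ) = 300·(0.758 + j0.42)/(1.24 − j0.42)

Z_L ≈ 133 + j147 Ω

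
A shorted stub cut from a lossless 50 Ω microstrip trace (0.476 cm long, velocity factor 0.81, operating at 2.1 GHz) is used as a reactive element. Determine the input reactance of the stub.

λ = v/f = 0.81·c / 2.1 GHz = 0.116 m
βl = 2π·l/λ = 2π × 0.0411 = 14.8°
tan(βl) = 0.264
For a shorted stub, Z_in = jZ_0·tan(βl)

X_in ≈ 13.2 Ω (inductive)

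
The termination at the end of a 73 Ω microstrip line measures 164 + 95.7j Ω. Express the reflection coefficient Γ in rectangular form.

Γ ≈ 0.47 + j0.214

Γ = (Z_L − Z_0)/(Z_L + Z_0) = (91 + j95.7)/(237 + j95.7)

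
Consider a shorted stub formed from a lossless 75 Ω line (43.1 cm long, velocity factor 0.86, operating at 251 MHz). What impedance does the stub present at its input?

λ = v/f = 0.86·c / 251 MHz = 1.03 m
βl = 2π·l/λ = 2π × 0.419 = 151°
tan(βl) = -0.555
For a shorted stub, Z_in = jZ_0·tan(βl)

Z_in ≈ −j41.7 Ω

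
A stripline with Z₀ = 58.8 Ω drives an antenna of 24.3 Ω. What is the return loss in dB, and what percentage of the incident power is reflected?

RL ≈ 7.64 dB; 17.2% of incident power reflected

Γ = (24.3 − 58.8)/(24.3 + 58.8) = -0.415
RL = −20·log₁₀(0.415) = 7.64 dB
P_refl/P_inc = |Γ|² = 0.172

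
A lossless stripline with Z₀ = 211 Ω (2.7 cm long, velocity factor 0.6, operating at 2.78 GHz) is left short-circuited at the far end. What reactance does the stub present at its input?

X_in ≈ -121 Ω (capacitive)

λ = v/f = 0.6·c / 2.78 GHz = 0.0647 m
βl = 2π·l/λ = 2π × 0.417 = 150°
tan(βl) = -0.575
For a short-circuited stub, Z_in = jZ_0·tan(βl)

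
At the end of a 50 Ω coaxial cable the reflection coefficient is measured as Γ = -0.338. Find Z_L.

Z_L = Z_0·(1 + Γ)/(1 − Γ) = 50·(0.662)/(1.34)

Z_L ≈ 24.7 Ω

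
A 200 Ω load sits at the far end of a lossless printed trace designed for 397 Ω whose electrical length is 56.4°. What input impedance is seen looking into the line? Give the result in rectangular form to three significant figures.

Z_in ≈ 415 + j283 Ω

tan(βl) = tan(56.4°) = 1.51
Z_in = Z_0·(Z_L + jZ_0·tanβl)/(Z_0 + jZ_L·tanβl)
     = 397·(200 + j598)/(397 + j301)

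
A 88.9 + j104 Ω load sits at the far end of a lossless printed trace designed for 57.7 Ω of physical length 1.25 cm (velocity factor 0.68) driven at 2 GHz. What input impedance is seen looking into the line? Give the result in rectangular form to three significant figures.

λ = v/f = 0.68·c / 2 GHz = 0.102 m
βl = 2π·l/λ = 2π × 0.123 = 44.1°
tan(βl) = tan(44.1°) = 0.97
Z_in = Z_0·(Z_L + jZ_0·tanβl)/(Z_0 + jZ_L·tanβl)
     = 57.7·(88.9 + j160)/(-43.1 + j86.2)

Z_in ≈ 61.8 − j90.4 Ω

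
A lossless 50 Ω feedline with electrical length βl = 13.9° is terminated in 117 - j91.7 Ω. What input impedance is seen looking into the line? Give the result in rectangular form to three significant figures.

tan(βl) = tan(13.9°) = 0.247
Z_in = Z_0·(Z_L + jZ_0·tanβl)/(Z_0 + jZ_L·tanβl)
     = 50·(117 − j79.3)/(72.7 + j29)

Z_in ≈ 50.7 − j74.8 Ω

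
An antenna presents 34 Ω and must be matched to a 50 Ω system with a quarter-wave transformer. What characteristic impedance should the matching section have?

Z_qwt ≈ 41.2 Ω

Z_qwt = √(Z_0·R_L) = √(50 × 34) = √1700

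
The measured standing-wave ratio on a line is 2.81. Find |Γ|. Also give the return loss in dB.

|Γ| ≈ 0.475; return loss ≈ 6.46 dB

|Γ| = (S − 1)/(S + 1) = (2.81 − 1)/(2.81 + 1) = 1.81/3.81
RL = −20·log₁₀|Γ| = −20·log₁₀(0.475)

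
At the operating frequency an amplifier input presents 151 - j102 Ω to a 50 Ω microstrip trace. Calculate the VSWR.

VSWR ≈ 4.51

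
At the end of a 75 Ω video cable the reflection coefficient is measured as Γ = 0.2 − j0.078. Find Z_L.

Z_L = Z_0·(1 + Γ)/(1 − Γ) = 75·(1.2 − j0.078)/(0.8 + j0.078)

Z_L ≈ 111 − j18.1 Ω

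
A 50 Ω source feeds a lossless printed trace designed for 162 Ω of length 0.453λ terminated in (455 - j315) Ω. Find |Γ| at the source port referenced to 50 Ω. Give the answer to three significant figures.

βl = 2π × 0.453 = 163°
tan(βl) = -0.304
Z_in = Z_0·(Z_L + jZ_0·tanβl)/(Z_0 + jZ_L·tanβl) = 554 + j268 Ω
Γ_s = (Z_in − Z_s)/(Z_in + Z_s) = (504 + j268)/(604 + j268), |Γ_s| = 0.864

|Γ| ≈ 0.864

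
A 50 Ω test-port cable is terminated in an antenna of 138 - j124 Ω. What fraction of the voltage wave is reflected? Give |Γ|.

|Γ| ≈ 0.675

Γ = (Z_L − Z_0)/(Z_L + Z_0) = (88 − j124)/(188 − j124)
|Γ| = 152/225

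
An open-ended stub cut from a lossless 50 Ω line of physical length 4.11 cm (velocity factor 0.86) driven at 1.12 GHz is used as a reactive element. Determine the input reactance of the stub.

X_in ≈ -24.1 Ω (capacitive)

λ = v/f = 0.86·c / 1.12 GHz = 0.23 m
βl = 2π·l/λ = 2π × 0.178 = 64.2°
tan(βl) = 2.07
For an open-ended stub, Z_in = −jZ_0·cot(βl) = −jZ_0/tan(βl)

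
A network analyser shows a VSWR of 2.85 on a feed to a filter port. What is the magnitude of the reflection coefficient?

|Γ| = (S − 1)/(S + 1) = (2.85 − 1)/(2.85 + 1) = 1.85/3.85

|Γ| ≈ 0.481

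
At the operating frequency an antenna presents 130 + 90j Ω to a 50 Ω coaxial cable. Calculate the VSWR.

VSWR ≈ 3.98

Γ = (Z_L − Z_0)/(Z_L + Z_0) = (80 + j90)/(180 + j90)
|Γ| = 120/201 = 0.598
VSWR = (1 + |Γ|)/(1 − |Γ|) = 1.6/0.402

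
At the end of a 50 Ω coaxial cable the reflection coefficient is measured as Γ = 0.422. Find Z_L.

Z_L = Z_0·(1 + Γ)/(1 − Γ) = 50·(1.42)/(0.578)

Z_L ≈ 123 Ω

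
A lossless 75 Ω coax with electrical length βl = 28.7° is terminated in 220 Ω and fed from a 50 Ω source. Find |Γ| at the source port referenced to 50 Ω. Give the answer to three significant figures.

|Γ| ≈ 0.589

tan(βl) = 0.547
Z_in = Z_0·(Z_L + jZ_0·tanβl)/(Z_0 + jZ_L·tanβl) = 79.9 − j87.2 Ω
Γ_s = (Z_in − Z_s)/(Z_in + Z_s) = (29.9 − j87.2)/(130 − j87.2), |Γ_s| = 0.589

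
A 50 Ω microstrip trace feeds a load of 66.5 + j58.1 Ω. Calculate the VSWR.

Γ = (Z_L − Z_0)/(Z_L + Z_0) = (16.5 + j58.1)/(116.5 + j58.1)
|Γ| = 60.4/130 = 0.464
VSWR = (1 + |Γ|)/(1 − |Γ|) = 1.46/0.536

VSWR ≈ 2.73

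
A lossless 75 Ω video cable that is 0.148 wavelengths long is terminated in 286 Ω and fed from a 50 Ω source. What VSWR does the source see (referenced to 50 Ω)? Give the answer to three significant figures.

βl = 2π × 0.148 = 53.3°
tan(βl) = 1.34
Z_in = Z_0·(Z_L + jZ_0·tanβl)/(Z_0 + jZ_L·tanβl) = 29.5 − j50.2 Ω
Γ_s = (Z_in − Z_s)/(Z_in + Z_s) = (-20.5 − j50.2)/(79.5 − j50.2), |Γ_s| = 0.577
VSWR = (1 + |Γ_s|)/(1 − |Γ_s|)

VSWR ≈ 3.73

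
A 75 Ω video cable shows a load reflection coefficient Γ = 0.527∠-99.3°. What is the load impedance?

Z_L = Z_0·(1 + Γ)/(1 − Γ) = 75·(0.915 − j0.52)/(1.09 + j0.52)

Z_L ≈ 37.4 − j53.9 Ω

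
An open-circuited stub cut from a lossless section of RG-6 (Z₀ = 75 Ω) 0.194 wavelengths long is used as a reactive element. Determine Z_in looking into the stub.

Z_in ≈ −j27.5 Ω

βl = 2π × 0.194 = 69.8°
tan(βl) = 2.72
For an open-circuited stub, Z_in = −jZ_0·cot(βl) = −jZ_0/tan(βl)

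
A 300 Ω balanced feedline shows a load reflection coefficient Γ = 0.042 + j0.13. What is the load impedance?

Z_L = Z_0·(1 + Γ)/(1 − Γ) = 300·(1.04 + j0.13)/(0.958 − j0.13)

Z_L ≈ 315 + j83.5 Ω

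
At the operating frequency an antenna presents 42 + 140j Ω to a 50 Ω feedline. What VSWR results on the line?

VSWR ≈ 11.3

Γ = (Z_L − Z_0)/(Z_L + Z_0) = (-8 + j140)/(92 + j140)
|Γ| = 140/168 = 0.837
VSWR = (1 + |Γ|)/(1 − |Γ|) = 1.84/0.163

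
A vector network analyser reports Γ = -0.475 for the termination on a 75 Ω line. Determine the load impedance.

Z_L ≈ 26.7 Ω

Z_L = Z_0·(1 + Γ)/(1 − Γ) = 75·(0.525)/(1.48)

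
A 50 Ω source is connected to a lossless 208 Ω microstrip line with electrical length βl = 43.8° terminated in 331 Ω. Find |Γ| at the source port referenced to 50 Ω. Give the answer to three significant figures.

tan(βl) = 0.959
Z_in = Z_0·(Z_L + jZ_0·tanβl)/(Z_0 + jZ_L·tanβl) = 191 − j91.8 Ω
Γ_s = (Z_in − Z_s)/(Z_in + Z_s) = (141 − j91.8)/(241 − j91.8), |Γ_s| = 0.652

|Γ| ≈ 0.652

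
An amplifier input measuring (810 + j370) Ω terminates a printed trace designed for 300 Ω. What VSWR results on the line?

VSWR ≈ 3.33

Γ = (Z_L − Z_0)/(Z_L + Z_0) = (510 + j370)/(1110 + j370)
|Γ| = 630/1170 = 0.539
VSWR = (1 + |Γ|)/(1 − |Γ|) = 1.54/0.461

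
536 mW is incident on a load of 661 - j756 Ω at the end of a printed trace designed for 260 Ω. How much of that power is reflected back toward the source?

|Γ| = |(401 − j756)/(921 − j756)| = 0.718
|Γ|² = 0.516
P_refl = |Γ|²·P_inc = 276 mW, P_del = (1 − |Γ|²)·P_inc = 260 mW

P_reflected ≈ 276 mW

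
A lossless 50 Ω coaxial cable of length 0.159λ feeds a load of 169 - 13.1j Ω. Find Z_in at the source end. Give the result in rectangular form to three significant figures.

βl = 2π × 0.159 = 57.2°
tan(βl) = tan(57.2°) = 1.55
Z_in = Z_0·(Z_L + jZ_0·tanβl)/(Z_0 + jZ_L·tanβl)
     = 50·(169 + j64.6)/(70.4 + j263)

Z_in ≈ 19.5 − j26.9 Ω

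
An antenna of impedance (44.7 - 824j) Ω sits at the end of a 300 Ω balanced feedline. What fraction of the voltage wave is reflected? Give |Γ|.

Γ = (Z_L − Z_0)/(Z_L + Z_0) = (-255.3 − j824)/(344.7 − j824)
|Γ| = 863/893

|Γ| ≈ 0.966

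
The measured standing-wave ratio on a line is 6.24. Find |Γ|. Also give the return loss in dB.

|Γ| ≈ 0.724; return loss ≈ 2.81 dB

|Γ| = (S − 1)/(S + 1) = (6.24 − 1)/(6.24 + 1) = 5.24/7.24
RL = −20·log₁₀|Γ| = −20·log₁₀(0.724)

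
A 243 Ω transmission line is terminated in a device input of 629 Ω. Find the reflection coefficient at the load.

Γ = (Z_L − Z_0)/(Z_L + Z_0) = (629 − 243)/(629 + 243) = 386/872

Γ = 0.443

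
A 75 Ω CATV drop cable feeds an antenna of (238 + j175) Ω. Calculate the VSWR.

Γ = (Z_L − Z_0)/(Z_L + Z_0) = (163 + j175)/(313 + j175)
|Γ| = 239/359 = 0.667
VSWR = (1 + |Γ|)/(1 − |Γ|) = 1.67/0.333

VSWR ≈ 5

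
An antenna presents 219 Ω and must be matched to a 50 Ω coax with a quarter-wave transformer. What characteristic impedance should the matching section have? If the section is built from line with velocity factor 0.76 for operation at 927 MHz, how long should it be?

Z_qwt ≈ 105 Ω; length ≈ 6.15 cm

Z_qwt = √(Z_0·R_L) = √(50 × 219) = √10950
λ = 0.76·c/f = 0.246 m, so l = λ/4 = 0.0615 m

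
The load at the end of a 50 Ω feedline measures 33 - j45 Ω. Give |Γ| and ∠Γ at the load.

Γ ≈ 0.51 ∠ -82.2°

Γ = (Z_L − Z_0)/(Z_L + Z_0) = (-17 − j45)/(83 − j45)
|Γ| = 48.1/94.4 = 0.51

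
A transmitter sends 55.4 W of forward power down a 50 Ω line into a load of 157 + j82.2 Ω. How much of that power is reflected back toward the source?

P_reflected ≈ 20.3 W

|Γ| = |(107 + j82.2)/(207 + j82.2)| = 0.606
|Γ|² = 0.367
P_refl = |Γ|²·P_inc = 20.3 W, P_del = (1 − |Γ|²)·P_inc = 35.1 W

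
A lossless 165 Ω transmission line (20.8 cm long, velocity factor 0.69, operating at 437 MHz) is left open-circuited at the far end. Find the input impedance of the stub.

Z_in ≈ +j410 Ω

λ = v/f = 0.69·c / 437 MHz = 0.474 m
βl = 2π·l/λ = 2π × 0.439 = 158°
tan(βl) = -0.402
For an open-circuited stub, Z_in = −jZ_0·cot(βl) = −jZ_0/tan(βl)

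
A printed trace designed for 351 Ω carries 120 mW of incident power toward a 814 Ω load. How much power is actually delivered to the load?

Γ = (814 − 351)/(814 + 351) = 0.397
|Γ|² = 0.158
P_refl = |Γ|²·P_inc = 19 mW, P_del = (1 − |Γ|²)·P_inc = 101 mW

P_delivered ≈ 101 mW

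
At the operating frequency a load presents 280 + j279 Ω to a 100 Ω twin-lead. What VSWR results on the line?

VSWR ≈ 5.76

Γ = (Z_L − Z_0)/(Z_L + Z_0) = (180 + j279)/(380 + j279)
|Γ| = 332/471 = 0.704
VSWR = (1 + |Γ|)/(1 − |Γ|) = 1.7/0.296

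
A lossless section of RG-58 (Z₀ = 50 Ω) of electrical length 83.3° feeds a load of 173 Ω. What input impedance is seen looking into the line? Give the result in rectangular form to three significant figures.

tan(βl) = tan(83.3°) = 8.51
Z_in = Z_0·(Z_L + jZ_0·tanβl)/(Z_0 + jZ_L·tanβl)
     = 50·(173 + j426)/(50 + j1470)

Z_in ≈ 14.6 − j5.38 Ω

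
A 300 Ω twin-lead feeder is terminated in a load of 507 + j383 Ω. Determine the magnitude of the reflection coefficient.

|Γ| ≈ 0.487

Γ = (Z_L − Z_0)/(Z_L + Z_0) = (207 + j383)/(807 + j383)
|Γ| = 435/893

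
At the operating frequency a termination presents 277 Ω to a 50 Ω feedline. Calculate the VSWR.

For a purely resistive load, VSWR = R_L/Z_0 or Z_0/R_L (whichever > 1) = 277/50

VSWR ≈ 5.54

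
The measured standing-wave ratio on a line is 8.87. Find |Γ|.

|Γ| ≈ 0.797

|Γ| = (S − 1)/(S + 1) = (8.87 − 1)/(8.87 + 1) = 7.87/9.87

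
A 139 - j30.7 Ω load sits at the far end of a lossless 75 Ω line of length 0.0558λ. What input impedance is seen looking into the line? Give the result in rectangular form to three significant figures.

βl = 2π × 0.0558 = 20.1°
tan(βl) = tan(20.1°) = 0.366
Z_in = Z_0·(Z_L + jZ_0·tanβl)/(Z_0 + jZ_L·tanβl)
     = 75·(139 − j3.27)/(86.2 + j50.8)

Z_in ≈ 88.5 − j55 Ω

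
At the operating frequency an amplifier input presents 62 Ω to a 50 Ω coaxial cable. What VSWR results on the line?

VSWR ≈ 1.24

Γ = (62 − 50)/(62 + 50) = 0.107
VSWR = (1 + 0.107)/(1 − 0.107)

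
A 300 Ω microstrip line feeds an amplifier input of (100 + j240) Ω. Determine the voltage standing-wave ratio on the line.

VSWR ≈ 5.06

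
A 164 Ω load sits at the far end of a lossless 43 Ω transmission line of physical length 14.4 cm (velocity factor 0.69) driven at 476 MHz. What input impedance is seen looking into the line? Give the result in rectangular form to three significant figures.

λ = v/f = 0.69·c / 476 MHz = 0.435 m
βl = 2π·l/λ = 2π × 0.331 = 119°
tan(βl) = tan(119°) = -1.79
Z_in = Z_0·(Z_L + jZ_0·tanβl)/(Z_0 + jZ_L·tanβl)
     = 43·(164 − j76.9)/(43 − j293)

Z_in ≈ 14.5 + j21.9 Ω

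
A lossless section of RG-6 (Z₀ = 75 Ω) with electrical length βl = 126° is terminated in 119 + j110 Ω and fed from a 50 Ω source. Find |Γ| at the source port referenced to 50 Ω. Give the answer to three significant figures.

|Γ| ≈ 0.417

tan(βl) = -1.38
Z_in = Z_0·(Z_L + jZ_0·tanβl)/(Z_0 + jZ_L·tanβl) = 24.8 + j20.2 Ω
Γ_s = (Z_in − Z_s)/(Z_in + Z_s) = (-25.2 + j20.2)/(74.8 + j20.2), |Γ_s| = 0.417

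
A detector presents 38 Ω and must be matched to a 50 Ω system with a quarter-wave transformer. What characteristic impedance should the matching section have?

Z_qwt = √(Z_0·R_L) = √(50 × 38) = √1900

Z_qwt ≈ 43.6 Ω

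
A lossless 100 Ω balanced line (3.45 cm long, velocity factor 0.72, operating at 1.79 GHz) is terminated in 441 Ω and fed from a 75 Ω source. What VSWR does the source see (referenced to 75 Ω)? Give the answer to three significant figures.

VSWR ≈ 3.44

λ = v/f = 0.72·c / 1.79 GHz = 0.121 m
βl = 2π·l/λ = 2π × 0.286 = 103°
tan(βl) = -4.36
Z_in = Z_0·(Z_L + jZ_0·tanβl)/(Z_0 + jZ_L·tanβl) = 23.8 + j21.7 Ω
Γ_s = (Z_in − Z_s)/(Z_in + Z_s) = (-51.2 + j21.7)/(98.8 + j21.7), |Γ_s| = 0.55
VSWR = (1 + |Γ_s|)/(1 − |Γ_s|)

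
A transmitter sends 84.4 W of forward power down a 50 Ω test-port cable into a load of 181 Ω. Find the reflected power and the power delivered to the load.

P_reflected ≈ 27.1 W; P_delivered ≈ 57.3 W

Γ = (181 − 50)/(181 + 50) = 0.567
|Γ|² = 0.322
P_refl = |Γ|²·P_inc = 27.1 W, P_del = (1 − |Γ|²)·P_inc = 57.3 W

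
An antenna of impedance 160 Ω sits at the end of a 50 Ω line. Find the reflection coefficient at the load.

Γ = 0.524

Γ = (Z_L − Z_0)/(Z_L + Z_0) = (160 − 50)/(160 + 50) = 110/210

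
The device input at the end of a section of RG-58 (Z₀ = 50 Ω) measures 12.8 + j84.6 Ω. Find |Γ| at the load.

|Γ| ≈ 0.877

Γ = (Z_L − Z_0)/(Z_L + Z_0) = (-37.2 + j84.6)/(62.8 + j84.6)
|Γ| = 92.4/105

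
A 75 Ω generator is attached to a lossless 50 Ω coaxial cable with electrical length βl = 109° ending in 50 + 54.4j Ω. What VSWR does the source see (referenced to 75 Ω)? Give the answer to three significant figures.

VSWR ≈ 4.16

tan(βl) = -2.9
Z_in = Z_0·(Z_L + jZ_0·tanβl)/(Z_0 + jZ_L·tanβl) = 18.3 − j9.03 Ω
Γ_s = (Z_in − Z_s)/(Z_in + Z_s) = (-56.7 − j9.03)/(93.3 − j9.03), |Γ_s| = 0.612
VSWR = (1 + |Γ_s|)/(1 − |Γ_s|)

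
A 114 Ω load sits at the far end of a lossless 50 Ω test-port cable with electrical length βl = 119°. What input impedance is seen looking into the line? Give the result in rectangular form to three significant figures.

tan(βl) = tan(119°) = -1.8
Z_in = Z_0·(Z_L + jZ_0·tanβl)/(Z_0 + jZ_L·tanβl)
     = 50·(114 − j90.2)/(50 − j206)

Z_in ≈ 27.1 + j21.1 Ω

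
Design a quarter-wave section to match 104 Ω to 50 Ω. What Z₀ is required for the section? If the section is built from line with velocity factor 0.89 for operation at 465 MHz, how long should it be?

Z_qwt ≈ 72.1 Ω; length ≈ 14.4 cm

Z_qwt = √(Z_0·R_L) = √(50 × 104) = √5200
λ = 0.89·c/f = 0.574 m, so l = λ/4 = 0.144 m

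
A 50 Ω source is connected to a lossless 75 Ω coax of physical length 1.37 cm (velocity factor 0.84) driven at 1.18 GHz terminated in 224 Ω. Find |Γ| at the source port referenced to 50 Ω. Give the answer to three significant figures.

λ = v/f = 0.84·c / 1.18 GHz = 0.214 m
βl = 2π·l/λ = 2π × 0.0642 = 23.1°
tan(βl) = 0.426
Z_in = Z_0·(Z_L + jZ_0·tanβl)/(Z_0 + jZ_L·tanβl) = 101 − j96.6 Ω
Γ_s = (Z_in − Z_s)/(Z_in + Z_s) = (51 − j96.6)/(151 − j96.6), |Γ_s| = 0.609

|Γ| ≈ 0.609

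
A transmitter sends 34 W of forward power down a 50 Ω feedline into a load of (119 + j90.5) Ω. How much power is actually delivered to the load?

P_delivered ≈ 22 W

|Γ| = |(69 + j90.5)/(169 + j90.5)| = 0.594
|Γ|² = 0.352
P_refl = |Γ|²·P_inc = 12 W, P_del = (1 − |Γ|²)·P_inc = 22 W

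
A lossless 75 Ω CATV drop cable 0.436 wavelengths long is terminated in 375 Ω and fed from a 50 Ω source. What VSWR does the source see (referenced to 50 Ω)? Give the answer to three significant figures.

βl = 2π × 0.436 = 157°
tan(βl) = -0.425
Z_in = Z_0·(Z_L + jZ_0·tanβl)/(Z_0 + jZ_L·tanβl) = 80.2 + j139 Ω
Γ_s = (Z_in − Z_s)/(Z_in + Z_s) = (30.2 + j139)/(130 + j139), |Γ_s| = 0.746
VSWR = (1 + |Γ_s|)/(1 − |Γ_s|)

VSWR ≈ 6.88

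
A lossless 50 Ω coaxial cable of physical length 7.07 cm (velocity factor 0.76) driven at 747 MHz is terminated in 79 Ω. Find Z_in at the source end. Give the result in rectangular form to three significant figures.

Z_in ≈ 31.9 − j3.46 Ω

λ = v/f = 0.76·c / 747 MHz = 0.305 m
βl = 2π·l/λ = 2π × 0.232 = 83.4°
tan(βl) = tan(83.4°) = 8.63
Z_in = Z_0·(Z_L + jZ_0·tanβl)/(Z_0 + jZ_L·tanβl)
     = 50·(79 + j431)/(50 + j682)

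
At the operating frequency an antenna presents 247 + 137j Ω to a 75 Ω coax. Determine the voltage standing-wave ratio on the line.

Γ = (Z_L − Z_0)/(Z_L + Z_0) = (172 + j137)/(322 + j137)
|Γ| = 220/350 = 0.628
VSWR = (1 + |Γ|)/(1 − |Γ|) = 1.63/0.372

VSWR ≈ 4.38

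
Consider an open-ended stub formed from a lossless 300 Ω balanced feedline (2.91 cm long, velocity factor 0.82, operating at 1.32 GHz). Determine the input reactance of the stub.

X_in ≈ -201 Ω (capacitive)

λ = v/f = 0.82·c / 1.32 GHz = 0.186 m
βl = 2π·l/λ = 2π × 0.156 = 56.2°
tan(βl) = 1.49
For an open-ended stub, Z_in = −jZ_0·cot(βl) = −jZ_0/tan(βl)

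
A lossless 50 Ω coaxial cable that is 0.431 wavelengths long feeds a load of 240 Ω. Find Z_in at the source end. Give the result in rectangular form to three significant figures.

βl = 2π × 0.431 = 155°
tan(βl) = tan(155°) = -0.463
Z_in = Z_0·(Z_L + jZ_0·tanβl)/(Z_0 + jZ_L·tanβl)
     = 50·(240 − j23.1)/(50 − j111)

Z_in ≈ 49.1 + j85.9 Ω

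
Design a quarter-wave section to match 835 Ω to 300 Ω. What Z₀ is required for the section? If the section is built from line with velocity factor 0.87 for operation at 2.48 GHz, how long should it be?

Z_qwt ≈ 500 Ω; length ≈ 2.63 cm

Z_qwt = √(Z_0·R_L) = √(300 × 835) = √250500
λ = 0.87·c/f = 0.105 m, so l = λ/4 = 0.0263 m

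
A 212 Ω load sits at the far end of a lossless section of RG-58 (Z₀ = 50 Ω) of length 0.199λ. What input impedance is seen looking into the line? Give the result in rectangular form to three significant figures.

βl = 2π × 0.199 = 71.6°
tan(βl) = tan(71.6°) = 3.01
Z_in = Z_0·(Z_L + jZ_0·tanβl)/(Z_0 + jZ_L·tanβl)
     = 50·(212 + j151)/(50 + j639)

Z_in ≈ 13 − j15.6 Ω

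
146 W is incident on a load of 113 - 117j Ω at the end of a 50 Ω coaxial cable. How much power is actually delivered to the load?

P_delivered ≈ 82 W

|Γ| = |(63 − j117)/(163 − j117)| = 0.662
|Γ|² = 0.439
P_refl = |Γ|²·P_inc = 64 W, P_del = (1 − |Γ|²)·P_inc = 82 W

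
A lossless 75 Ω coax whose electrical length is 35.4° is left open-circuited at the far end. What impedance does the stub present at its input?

Z_in ≈ −j106 Ω

tan(βl) = 0.711
For an open-circuited stub, Z_in = −jZ_0·cot(βl) = −jZ_0/tan(βl)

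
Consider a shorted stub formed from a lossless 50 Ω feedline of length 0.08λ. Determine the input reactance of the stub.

βl = 2π × 0.08 = 28.8°
tan(βl) = 0.55
For a shorted stub, Z_in = jZ_0·tan(βl)

X_in ≈ 27.5 Ω (inductive)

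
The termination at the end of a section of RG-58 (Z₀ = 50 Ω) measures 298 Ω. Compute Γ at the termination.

Γ = (Z_L − Z_0)/(Z_L + Z_0) = (298 − 50)/(298 + 50) = 248/348

Γ = 0.713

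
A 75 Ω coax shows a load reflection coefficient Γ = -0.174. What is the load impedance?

Z_L = Z_0·(1 + Γ)/(1 − Γ) = 75·(0.826)/(1.17)

Z_L ≈ 52.8 Ω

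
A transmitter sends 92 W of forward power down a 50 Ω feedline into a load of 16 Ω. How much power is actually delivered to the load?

Γ = (16 − 50)/(16 + 50) = -0.515
|Γ|² = 0.265
P_refl = |Γ|²·P_inc = 24.4 W, P_del = (1 − |Γ|²)·P_inc = 67.6 W

P_delivered ≈ 67.6 W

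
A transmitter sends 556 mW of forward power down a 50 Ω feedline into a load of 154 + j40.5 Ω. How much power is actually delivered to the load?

|Γ| = |(104 + j40.5)/(204 + j40.5)| = 0.537
|Γ|² = 0.288
P_refl = |Γ|²·P_inc = 160 mW, P_del = (1 − |Γ|²)·P_inc = 396 mW

P_delivered ≈ 396 mW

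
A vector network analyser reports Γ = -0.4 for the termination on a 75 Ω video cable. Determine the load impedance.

Z_L ≈ 32.1 Ω

Z_L = Z_0·(1 + Γ)/(1 − Γ) = 75·(0.6)/(1.4)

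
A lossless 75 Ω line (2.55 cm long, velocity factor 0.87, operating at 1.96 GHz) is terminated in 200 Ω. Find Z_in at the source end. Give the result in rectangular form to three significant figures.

λ = v/f = 0.87·c / 1.96 GHz = 0.133 m
βl = 2π·l/λ = 2π × 0.191 = 68.9°
tan(βl) = tan(68.9°) = 2.6
Z_in = Z_0·(Z_L + jZ_0·tanβl)/(Z_0 + jZ_L·tanβl)
     = 75·(200 + j195)/(75 + j519)

Z_in ≈ 31.6 − j24.3 Ω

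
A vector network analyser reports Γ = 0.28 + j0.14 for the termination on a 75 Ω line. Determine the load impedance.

Z_L = Z_0·(1 + Γ)/(1 − Γ) = 75·(1.28 + j0.14)/(0.72 − j0.14)

Z_L ≈ 126 + j39 Ω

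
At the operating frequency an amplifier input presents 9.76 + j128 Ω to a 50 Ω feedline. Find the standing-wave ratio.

Γ = (Z_L − Z_0)/(Z_L + Z_0) = (-40.24 + j128)/(59.76 + j128)
|Γ| = 134/141 = 0.95
VSWR = (1 + |Γ|)/(1 − |Γ|) = 1.95/0.0502

VSWR ≈ 38.9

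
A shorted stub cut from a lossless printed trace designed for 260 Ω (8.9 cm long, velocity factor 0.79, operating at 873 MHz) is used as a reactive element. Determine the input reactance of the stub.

λ = v/f = 0.79·c / 873 MHz = 0.271 m
βl = 2π·l/λ = 2π × 0.328 = 118°
tan(βl) = -1.88
For a shorted stub, Z_in = jZ_0·tan(βl)

X_in ≈ -489 Ω (capacitive)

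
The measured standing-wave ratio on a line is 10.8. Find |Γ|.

|Γ| ≈ 0.831

|Γ| = (S − 1)/(S + 1) = (10.8 − 1)/(10.8 + 1) = 9.8/11.8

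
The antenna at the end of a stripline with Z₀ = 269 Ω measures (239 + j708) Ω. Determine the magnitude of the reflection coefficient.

|Γ| ≈ 0.813

Γ = (Z_L − Z_0)/(Z_L + Z_0) = (-30 + j708)/(508 + j708)
|Γ| = 709/871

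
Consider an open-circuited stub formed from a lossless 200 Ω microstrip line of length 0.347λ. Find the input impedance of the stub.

βl = 2π × 0.347 = 125°
tan(βl) = -1.43
For an open-circuited stub, Z_in = −jZ_0·cot(βl) = −jZ_0/tan(βl)

Z_in ≈ +j140 Ω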